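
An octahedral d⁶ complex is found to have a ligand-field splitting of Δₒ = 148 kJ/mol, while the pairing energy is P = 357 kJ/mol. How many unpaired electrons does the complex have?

Here Δₒ < P (148 < 357), so the high-spin state is favoured.
That gives t₂g⁴ eg².
Unpaired electrons: 4.

4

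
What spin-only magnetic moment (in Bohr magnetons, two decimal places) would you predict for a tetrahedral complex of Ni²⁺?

Ni²⁺: group 10, so d-count = 10 − 2 = 8.
Tetrahedral fields are weak (Δₜ ≈ 4/9 Δₒ), so electrons fill high-spin.
Configuration: e⁴ t₂⁴ → 2 unpaired electrons.
μ(spin-only) = √[2(2+2)] = √8 ≈ 2.83 Bohr magnetons.

2.83 Bohr magnetons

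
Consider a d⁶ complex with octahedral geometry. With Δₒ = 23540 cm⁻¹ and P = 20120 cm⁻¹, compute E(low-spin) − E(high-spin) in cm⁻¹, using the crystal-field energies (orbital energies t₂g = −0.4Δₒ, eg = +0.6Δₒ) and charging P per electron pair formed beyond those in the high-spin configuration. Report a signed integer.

High-spin d⁶ fills as t₂g⁴ eg² with CFSE 4(−0.4) + 2(+0.6) = -0.4Δₒ = -9416 cm⁻¹.
Low-spin t₂g⁶ eg⁰ gives -2.4Δₒ = -56496 cm⁻¹, but forming 2 extra pairs costs 2P = 40240 cm⁻¹, so E(LS) = -56496 + 40240 = -16256 cm⁻¹.
The difference is -16256 − (-9416) = -6840 cm⁻¹, so low-spin lies lower.

-6840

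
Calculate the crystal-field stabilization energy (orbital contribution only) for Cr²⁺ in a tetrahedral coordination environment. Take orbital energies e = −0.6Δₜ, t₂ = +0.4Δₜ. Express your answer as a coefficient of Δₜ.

-0.4 Δₜ

Cr²⁺: group 6, so d-count = 6 − 2 = 4.
Tetrahedral fields are weak (Δₜ ≈ 4/9 Δₒ), so electrons fill high-spin.
Configuration: e² t₂².
CFSE = 2(-0.6Δₜ) + 2(0.4Δₜ) = -1.2Δₜ + 0.8Δₜ = -0.4Δₜ.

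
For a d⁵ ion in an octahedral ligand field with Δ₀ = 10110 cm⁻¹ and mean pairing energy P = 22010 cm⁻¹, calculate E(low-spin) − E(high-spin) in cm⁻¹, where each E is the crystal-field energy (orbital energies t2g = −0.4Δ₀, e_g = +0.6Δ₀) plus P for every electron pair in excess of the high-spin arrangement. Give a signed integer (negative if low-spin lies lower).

High-spin: t2g^3 e_g^2, CFSE = 0.0Δ₀ = 0 cm⁻¹.
Low-spin t2g^5 e_g^0 gives -2.0Δ₀ = -20220 cm⁻¹, but forming 2 extra pairs costs 2P = 44020 cm⁻¹, so E(LS) = -20220 + 44020 = 23800 cm⁻¹.
The difference is 23800 − (0) = 23800 cm⁻¹, so high-spin lies lower.

23800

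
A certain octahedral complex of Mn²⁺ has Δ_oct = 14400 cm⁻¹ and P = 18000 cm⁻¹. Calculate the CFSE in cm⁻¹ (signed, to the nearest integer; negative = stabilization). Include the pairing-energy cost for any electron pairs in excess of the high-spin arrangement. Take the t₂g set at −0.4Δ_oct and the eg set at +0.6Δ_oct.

Group 7 minus oxidation state +2 gives a d⁵ configuration for Mn²⁺.
Here Δ_oct < P (14400 < 18000), so the high-spin state is favoured.
Configuration: t₂g³ eg².
Orbital CFSE = 0.0Δ_oct = 0.0 × 14400 = 0 cm⁻¹.
High-spin has no excess pairs, so no pairing correction applies.

0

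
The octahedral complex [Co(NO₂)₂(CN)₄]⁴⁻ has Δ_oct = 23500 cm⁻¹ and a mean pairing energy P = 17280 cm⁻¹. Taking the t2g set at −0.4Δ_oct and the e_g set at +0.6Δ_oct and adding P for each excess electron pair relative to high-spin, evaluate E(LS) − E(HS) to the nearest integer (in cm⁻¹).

Ligand charges: 2×(-1) from NO₂⁻ and 4×(-1) from CN⁻ sum to -6; with overall charge -4, Co is +2.
Group 9 minus oxidation state +2 gives a d⁷ configuration for Co²⁺.
High-spin d⁷ fills as t2g^5 e_g^2 with CFSE 5(−0.4) + 2(+0.6) = -0.8Δ_oct = -18800 cm⁻¹.
Low-spin: t2g^6 e_g^1, orbital CFSE = -1.8Δ_oct = -42300 cm⁻¹; plus 1 excess pair × P = +17280 cm⁻¹; total -25020 cm⁻¹.
The difference is -25020 − (-18800) = -6220 cm⁻¹, so low-spin lies lower.

-6220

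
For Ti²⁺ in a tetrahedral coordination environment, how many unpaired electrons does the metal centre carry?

Group 4 minus oxidation state +2 gives a d² configuration for Ti²⁺.
Tetrahedral splitting is small, so the complex is high-spin.
Configuration: e² t₂⁰, giving 2 unpaired electrons.

2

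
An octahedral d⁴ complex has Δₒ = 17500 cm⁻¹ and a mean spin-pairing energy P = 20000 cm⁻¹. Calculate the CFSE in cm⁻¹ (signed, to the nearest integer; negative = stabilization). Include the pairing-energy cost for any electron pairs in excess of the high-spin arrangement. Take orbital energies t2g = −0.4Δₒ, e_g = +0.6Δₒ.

-10500

Here Δₒ < P (17500 < 20000), so the high-spin state is favoured.
Filling d⁴ accordingly: t2g^3 e_g^1.
Orbital CFSE = -0.6Δₒ = -0.6 × 17500 = -10500 cm⁻¹.
High-spin has no excess pairs, so no pairing correction applies.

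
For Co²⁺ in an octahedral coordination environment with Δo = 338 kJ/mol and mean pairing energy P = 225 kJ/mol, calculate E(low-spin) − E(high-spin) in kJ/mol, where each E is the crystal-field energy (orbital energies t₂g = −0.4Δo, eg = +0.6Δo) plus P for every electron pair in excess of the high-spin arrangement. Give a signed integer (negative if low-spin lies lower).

Co sits in group 9; removing 2 electrons leaves Co²⁺ with 9 − 2 = 7 d electrons.
High-spin: t₂g⁵ eg², CFSE = -0.8Δo = -270 kJ/mol.
Low-spin: t₂g⁶ eg¹, orbital CFSE = -1.8Δo = -608 kJ/mol; plus 1 excess pair × P = +225 kJ/mol; total -383 kJ/mol.
E(LS) − E(HS) = -383 − (-270) = -113 kJ/mol.

-113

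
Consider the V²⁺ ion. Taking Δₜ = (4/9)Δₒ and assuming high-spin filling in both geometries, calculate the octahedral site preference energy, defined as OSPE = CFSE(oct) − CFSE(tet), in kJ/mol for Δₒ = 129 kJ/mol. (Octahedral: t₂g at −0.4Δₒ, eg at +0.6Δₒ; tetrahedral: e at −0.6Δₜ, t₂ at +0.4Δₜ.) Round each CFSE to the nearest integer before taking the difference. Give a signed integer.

-109

Group 5 minus oxidation state +2 gives a d³ configuration for V²⁺.
Octahedral high-spin t2g^3 e_g^0: CFSE = -1.2 × 129 = -155 kJ/mol.
Tetrahedral e^2 t2^1 gives -0.8Δₜ = -0.8 × (4/9) × 129 = -46 kJ/mol.
Subtracting, OSPE = -155 − (-46) = -109 kJ/mol.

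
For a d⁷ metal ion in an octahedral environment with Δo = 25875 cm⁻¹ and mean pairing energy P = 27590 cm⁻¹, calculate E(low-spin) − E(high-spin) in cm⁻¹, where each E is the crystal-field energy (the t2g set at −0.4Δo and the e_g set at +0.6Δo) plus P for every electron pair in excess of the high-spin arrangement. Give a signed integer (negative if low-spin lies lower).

1715

High-spin: t2g^5 e_g^2, CFSE = -0.8Δo = -20700 cm⁻¹.
Low-spin t2g^6 e_g^1 gives -1.8Δo = -46575 cm⁻¹, but forming 1 extra pair costs 1P = 27590 cm⁻¹, so E(LS) = -46575 + 27590 = -18985 cm⁻¹.
Thus E(LS) − E(HS) = 1715 cm⁻¹.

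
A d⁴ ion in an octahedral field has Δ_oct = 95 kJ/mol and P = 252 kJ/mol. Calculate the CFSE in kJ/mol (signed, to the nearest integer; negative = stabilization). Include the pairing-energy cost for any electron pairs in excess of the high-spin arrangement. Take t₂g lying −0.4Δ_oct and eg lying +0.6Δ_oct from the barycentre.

Here Δ_oct < P (95 < 252), so the high-spin state is favoured.
Filling d⁴ accordingly: t₂g³ eg¹.
Orbital CFSE = -0.6Δ_oct = -0.6 × 95 = -57 kJ/mol.
High-spin has no excess pairs, so no pairing correction applies.

-57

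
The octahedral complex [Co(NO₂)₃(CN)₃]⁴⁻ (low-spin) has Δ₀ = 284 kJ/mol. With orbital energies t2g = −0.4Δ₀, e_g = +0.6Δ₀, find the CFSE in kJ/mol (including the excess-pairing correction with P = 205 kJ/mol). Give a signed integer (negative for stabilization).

-306

Ligand charges: 3×(-1) from NO₂⁻ and 3×(-1) from CN⁻ sum to -6; with overall charge -4, Co is +2.
Co is in group 9, so Co²⁺ is d⁷ (9 − 2 = 7).
The d⁷ electrons fill as t2g^6 e_g^1.
The orbital stabilization is -1.8Δ₀ = -1.8 × 284 = -511 kJ/mol.
Relative to high-spin t2g^5 e_g^2 (2 paired), the low-spin configuration has 1 additional pair, contributing +1 × 205 = +205 kJ/mol.
Overall CFSE = -511 + 205 = -306 kJ/mol.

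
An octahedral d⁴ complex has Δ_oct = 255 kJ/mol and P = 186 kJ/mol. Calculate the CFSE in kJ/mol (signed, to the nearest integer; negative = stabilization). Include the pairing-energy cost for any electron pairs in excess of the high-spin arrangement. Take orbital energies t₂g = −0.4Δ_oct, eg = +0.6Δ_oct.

-222

Here Δ_oct > P (255 > 186), so the low-spin state is favoured.
Filling d⁴ accordingly: t₂g⁴ eg⁰.
Orbital CFSE = -1.6Δ_oct = -1.6 × 255 = -408 kJ/mol.
Excess pairs vs high-spin: 1 − 0 = 1; pairing cost = +186 kJ/mol.
Net CFSE = -408 + 186 = -222 kJ/mol.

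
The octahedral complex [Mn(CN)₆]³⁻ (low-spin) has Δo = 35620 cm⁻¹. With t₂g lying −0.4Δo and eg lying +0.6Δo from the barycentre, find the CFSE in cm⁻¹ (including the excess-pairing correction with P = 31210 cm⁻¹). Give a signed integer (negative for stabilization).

-25782

Each CN⁻ contributes -1; 6 × (-1) = -6. With overall charge -3, Mn is in the +3 oxidation state.
Mn³⁺: group 7, so d-count = 7 − 3 = 4.
Configuration: t₂g⁴ eg⁰.
Orbital CFSE = 4(-0.4) + 0(0.6) = -1.6Δo = -1.6 × 35620 = -56992 cm⁻¹.
Relative to high-spin t₂g³ eg¹ (0 paired), the low-spin configuration has 1 additional pair, contributing +1 × 31210 = +31210 cm⁻¹.
Overall CFSE = -56992 + 31210 = -25782 cm⁻¹.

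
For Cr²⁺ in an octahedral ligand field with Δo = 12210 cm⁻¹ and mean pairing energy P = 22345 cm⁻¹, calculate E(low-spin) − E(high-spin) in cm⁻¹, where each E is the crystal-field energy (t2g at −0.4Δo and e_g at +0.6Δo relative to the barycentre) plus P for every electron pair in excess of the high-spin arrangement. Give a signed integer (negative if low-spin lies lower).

10135

Cr²⁺: group 6, so d-count = 6 − 2 = 4.
In the high-spin limit (t2g^3 e_g^1) the orbital term is -0.6Δo = -7326 cm⁻¹, with no excess pairing.
Low-spin: t2g^4 e_g^0, orbital CFSE = -1.6Δo = -19536 cm⁻¹; plus 1 excess pair × P = +22345 cm⁻¹; total 2809 cm⁻¹.
Thus E(LS) − E(HS) = 10135 cm⁻¹.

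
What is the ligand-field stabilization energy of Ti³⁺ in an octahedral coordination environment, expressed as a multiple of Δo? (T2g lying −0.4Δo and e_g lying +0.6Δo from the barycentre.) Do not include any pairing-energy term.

-0.4 Δo

Ti³⁺: group 4, so d-count = 4 − 3 = 1.
Configuration: t2g^1 e_g^0.
CFSE = 1(-0.4Δo) + 0(0.6Δo) = -0.4Δo + 0.0Δo = -0.4Δo.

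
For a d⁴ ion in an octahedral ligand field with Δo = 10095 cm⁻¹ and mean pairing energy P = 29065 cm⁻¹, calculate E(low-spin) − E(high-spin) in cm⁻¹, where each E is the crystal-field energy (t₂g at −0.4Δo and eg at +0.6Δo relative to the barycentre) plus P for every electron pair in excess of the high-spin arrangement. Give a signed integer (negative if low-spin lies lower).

18970

High-spin d⁴ fills as t₂g³ eg¹ with CFSE 3(−0.4) + 1(+0.6) = -0.6Δo = -6057 cm⁻¹.
For low-spin the configuration is t₂g⁴ eg⁰: orbital energy -1.6 × 10095 = -16152 cm⁻¹, and 1 additional pair relative to high-spin adds 29065 cm⁻¹, giving 12913 cm⁻¹.
The difference is 12913 − (-6057) = 18970 cm⁻¹, so high-spin lies lower.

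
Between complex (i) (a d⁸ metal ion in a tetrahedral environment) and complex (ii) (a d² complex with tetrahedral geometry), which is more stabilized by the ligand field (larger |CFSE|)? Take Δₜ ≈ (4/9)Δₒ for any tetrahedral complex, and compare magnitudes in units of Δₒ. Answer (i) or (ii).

(ii)

(i): With tetrahedral geometry the complex is necessarily high-spin; e^4 t2^4, CFSE = -0.8Δₜ ≈ -0.36Δₒ.
(ii): Tetrahedral fields are weak (Δₜ ≈ 4/9 Δₒ), so electrons fill high-spin; e^2 t2^0, CFSE = -1.2Δₜ ≈ -0.53Δₒ.
So (ii) has the larger |CFSE|.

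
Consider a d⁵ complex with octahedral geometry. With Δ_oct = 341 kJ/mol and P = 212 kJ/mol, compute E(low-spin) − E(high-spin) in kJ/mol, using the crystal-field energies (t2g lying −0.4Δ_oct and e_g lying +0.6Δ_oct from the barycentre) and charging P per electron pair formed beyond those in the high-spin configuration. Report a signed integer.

High-spin: t2g^3 e_g^2, CFSE = 0.0Δ_oct = 0 kJ/mol.
Low-spin t2g^5 e_g^0 gives -2.0Δ_oct = -682 kJ/mol, but forming 2 extra pairs costs 2P = 424 kJ/mol, so E(LS) = -682 + 424 = -258 kJ/mol.
E(LS) − E(HS) = -258 − (0) = -258 kJ/mol.

-258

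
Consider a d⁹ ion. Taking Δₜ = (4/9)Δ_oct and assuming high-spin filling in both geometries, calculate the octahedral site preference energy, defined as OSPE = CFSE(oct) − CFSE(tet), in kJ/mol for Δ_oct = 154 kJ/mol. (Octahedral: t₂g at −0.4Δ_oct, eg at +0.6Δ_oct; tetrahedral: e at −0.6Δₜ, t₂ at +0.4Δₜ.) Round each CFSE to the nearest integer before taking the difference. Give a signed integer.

Octahedral (high-spin): t₂g⁶ eg³, CFSE = 6(−0.4) + 3(+0.6) = -0.6Δ_oct = -0.6 × 154 = -92 kJ/mol.
Tetrahedral: e⁴ t₂⁵, CFSE = 4(−0.6) + 5(+0.4) = -0.4Δₜ = -0.4 × (4/9) × 154 = -27 kJ/mol.
Subtracting, OSPE = -92 − (-27) = -65 kJ/mol.

-65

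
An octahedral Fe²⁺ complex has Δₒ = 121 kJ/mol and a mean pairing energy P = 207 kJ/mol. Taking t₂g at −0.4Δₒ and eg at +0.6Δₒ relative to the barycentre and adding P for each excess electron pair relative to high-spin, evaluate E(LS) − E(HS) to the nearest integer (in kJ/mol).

Fe is in group 8, so Fe²⁺ is d⁶ (8 − 2 = 6).
High-spin d⁶ fills as t₂g⁴ eg² with CFSE 4(−0.4) + 2(+0.6) = -0.4Δₒ = -48 kJ/mol.
For low-spin the configuration is t₂g⁶ eg⁰: orbital energy -2.4 × 121 = -290 kJ/mol, and 2 additional pairs relative to high-spin add 414 kJ/mol, giving 124 kJ/mol.
The difference is 124 − (-48) = 172 kJ/mol, so high-spin lies lower.

172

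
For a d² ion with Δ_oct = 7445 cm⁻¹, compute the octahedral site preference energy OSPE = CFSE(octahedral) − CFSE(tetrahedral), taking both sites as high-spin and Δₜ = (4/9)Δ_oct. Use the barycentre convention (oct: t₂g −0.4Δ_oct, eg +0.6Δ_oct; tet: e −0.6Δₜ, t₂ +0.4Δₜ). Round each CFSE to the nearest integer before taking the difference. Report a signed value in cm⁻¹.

Octahedral (high-spin): t₂g² eg⁰, CFSE = 2(−0.4) + 0(+0.6) = -0.8Δ_oct = -0.8 × 7445 = -5956 cm⁻¹.
Tetrahedral: e² t₂⁰, CFSE = 2(−0.6) + 0(+0.4) = -1.2Δₜ = -1.2 × (4/9) × 7445 = -3971 cm⁻¹.
Subtracting, OSPE = -5956 − (-3971) = -1985 cm⁻¹.

-1985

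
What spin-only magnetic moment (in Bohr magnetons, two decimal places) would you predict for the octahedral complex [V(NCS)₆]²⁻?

Each NCS⁻ contributes -1; 6 × (-1) = -6. With overall charge -2, V is in the +4 oxidation state.
V is in group 5, so V⁴⁺ is d¹ (5 − 4 = 1).
Configuration: t₂g¹ eg⁰ → 1 unpaired electron.
μ(spin-only) = √[1(1+2)] = √3 ≈ 1.73 Bohr magnetons.

1.73 Bohr magnetons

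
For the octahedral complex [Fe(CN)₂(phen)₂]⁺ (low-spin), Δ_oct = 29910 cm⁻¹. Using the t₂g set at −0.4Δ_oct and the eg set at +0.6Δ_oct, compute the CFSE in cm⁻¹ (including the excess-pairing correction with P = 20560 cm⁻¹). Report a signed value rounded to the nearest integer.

-18700

Ligand charges: 2×(-1) from CN⁻ and 2×(+0) from phen sum to -2; with overall charge +1, Fe is +3.
Fe sits in group 8; removing 3 electrons leaves Fe³⁺ with 8 − 3 = 5 d electrons.
The d⁵ electrons fill as t₂g⁵ eg⁰.
The orbital stabilization is -2.0Δ_oct = -2.0 × 29910 = -59820 cm⁻¹.
Relative to high-spin t₂g³ eg² (0 paired), the low-spin configuration has 2 additional pairs, contributing +2 × 20560 = +41120 cm⁻¹.
Net CFSE = -59820 + 41120 = -18700 cm⁻¹.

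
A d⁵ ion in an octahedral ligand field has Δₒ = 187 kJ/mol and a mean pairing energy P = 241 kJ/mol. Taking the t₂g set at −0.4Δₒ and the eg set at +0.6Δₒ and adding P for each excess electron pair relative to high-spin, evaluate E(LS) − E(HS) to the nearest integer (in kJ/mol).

108

High-spin: t₂g³ eg², CFSE = 0.0Δₒ = 0 kJ/mol.
For low-spin the configuration is t₂g⁵ eg⁰: orbital energy -2.0 × 187 = -374 kJ/mol, and 2 additional pairs relative to high-spin add 482 kJ/mol, giving 108 kJ/mol.
E(LS) − E(HS) = 108 − (0) = 108 kJ/mol.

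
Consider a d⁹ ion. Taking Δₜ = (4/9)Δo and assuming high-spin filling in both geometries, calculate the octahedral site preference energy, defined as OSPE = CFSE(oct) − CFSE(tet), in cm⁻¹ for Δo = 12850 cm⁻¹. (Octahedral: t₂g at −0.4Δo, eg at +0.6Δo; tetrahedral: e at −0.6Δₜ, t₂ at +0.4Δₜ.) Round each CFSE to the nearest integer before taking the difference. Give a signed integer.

-5426

Octahedral high-spin t₂g⁶ eg³: CFSE = -0.6 × 12850 = -7710 cm⁻¹.
Tetrahedral: e⁴ t₂⁵, CFSE = 4(−0.6) + 5(+0.4) = -0.4Δₜ = -0.4 × (4/9) × 12850 = -2284 cm⁻¹.
OSPE = -7710 − (-2284) = -5426 cm⁻¹.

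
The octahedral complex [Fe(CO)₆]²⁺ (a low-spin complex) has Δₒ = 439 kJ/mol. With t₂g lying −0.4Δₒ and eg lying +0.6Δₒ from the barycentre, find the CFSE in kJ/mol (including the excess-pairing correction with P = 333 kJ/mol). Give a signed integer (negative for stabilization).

-388

CO is neutral, so the +2 overall charge sits on Fe: oxidation state +2.
Fe²⁺: group 8, so d-count = 8 − 2 = 6.
Configuration: t₂g⁶ eg⁰.
Orbital CFSE = 6(-0.4) + 0(0.6) = -2.4Δₒ = -2.4 × 439 = -1054 kJ/mol.
High-spin d⁶ would be t₂g⁴ eg² with 1 pair; low-spin has 3, so 2 excess pairs cost +2P = +666 kJ/mol.
Net CFSE = -1054 + 666 = -388 kJ/mol.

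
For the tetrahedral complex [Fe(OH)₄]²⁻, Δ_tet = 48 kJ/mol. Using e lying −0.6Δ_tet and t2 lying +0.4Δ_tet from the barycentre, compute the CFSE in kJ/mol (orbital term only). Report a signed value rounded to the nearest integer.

Each OH⁻ contributes -1; 4 × (-1) = -4. With overall charge -2, Fe is in the +2 oxidation state.
Fe²⁺: group 8, so d-count = 8 − 2 = 6.
With tetrahedral geometry the complex is necessarily high-spin.
Configuration: e^3 t2^3.
Orbital CFSE = 3(-0.6) + 3(0.4) = -0.6Δ_tet = -0.6 × 48 = -29 kJ/mol.

-29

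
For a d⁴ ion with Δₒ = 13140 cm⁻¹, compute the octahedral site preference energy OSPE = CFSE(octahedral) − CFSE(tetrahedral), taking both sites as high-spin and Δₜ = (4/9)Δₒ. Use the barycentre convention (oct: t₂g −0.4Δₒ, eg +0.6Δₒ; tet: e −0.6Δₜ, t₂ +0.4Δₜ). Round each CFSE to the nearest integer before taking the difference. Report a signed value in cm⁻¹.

Octahedral (high-spin): t2g^3 e_g^1, CFSE = 3(−0.4) + 1(+0.6) = -0.6Δₒ = -0.6 × 13140 = -7884 cm⁻¹.
Tetrahedral: e^2 t2^2, CFSE = 2(−0.6) + 2(+0.4) = -0.4Δₜ = -0.4 × (4/9) × 13140 = -2336 cm⁻¹.
Subtracting, OSPE = -7884 − (-2336) = -5548 cm⁻¹.

-5548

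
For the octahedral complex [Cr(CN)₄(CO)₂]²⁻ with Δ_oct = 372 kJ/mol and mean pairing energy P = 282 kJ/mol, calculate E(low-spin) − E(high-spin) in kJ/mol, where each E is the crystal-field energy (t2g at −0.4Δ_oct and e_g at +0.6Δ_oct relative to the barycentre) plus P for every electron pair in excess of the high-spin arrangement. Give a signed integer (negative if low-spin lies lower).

Ligand charges: 4×(-1) from CN⁻ and 2×(+0) from CO sum to -4; with overall charge -2, Cr is +2.
Cr²⁺: group 6, so d-count = 6 − 2 = 4.
In the high-spin limit (t2g^3 e_g^1) the orbital term is -0.6Δ_oct = -223 kJ/mol, with no excess pairing.
Low-spin: t2g^4 e_g^0, orbital CFSE = -1.6Δ_oct = -595 kJ/mol; plus 1 excess pair × P = +282 kJ/mol; total -313 kJ/mol.
The difference is -313 − (-223) = -90 kJ/mol, so low-spin lies lower.

-90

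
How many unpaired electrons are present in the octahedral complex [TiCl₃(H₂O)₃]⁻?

2

Ligand charges: 3×(-1) from Cl⁻ and 3×(+0) from H₂O sum to -3; with overall charge -1, Ti is +2.
Ti²⁺: group 4, so d-count = 4 − 2 = 2.
Configuration: t₂g² eg⁰, giving 2 unpaired electrons.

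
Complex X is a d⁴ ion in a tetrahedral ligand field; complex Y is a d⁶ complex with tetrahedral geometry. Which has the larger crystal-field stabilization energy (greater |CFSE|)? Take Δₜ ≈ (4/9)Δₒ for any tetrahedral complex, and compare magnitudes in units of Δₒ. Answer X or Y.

X: Tetrahedral splitting is small, so the complex is high-spin; e² t₂², CFSE = -0.4Δₜ ≈ -0.18Δₒ.
Y: Tetrahedral fields are weak (Δₜ ≈ 4/9 Δₒ), so electrons fill high-spin; e³ t₂³, CFSE = -0.6Δₜ ≈ -0.27Δₒ.
So Y has the larger |CFSE|.

Y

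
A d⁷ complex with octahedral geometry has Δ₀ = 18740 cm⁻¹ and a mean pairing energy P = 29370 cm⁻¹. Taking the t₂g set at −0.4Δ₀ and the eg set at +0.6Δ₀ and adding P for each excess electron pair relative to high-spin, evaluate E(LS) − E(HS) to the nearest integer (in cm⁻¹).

10630

High-spin: t₂g⁵ eg², CFSE = -0.8Δ₀ = -14992 cm⁻¹.
Low-spin t₂g⁶ eg¹ gives -1.8Δ₀ = -33732 cm⁻¹, but forming 1 extra pair costs 1P = 29370 cm⁻¹, so E(LS) = -33732 + 29370 = -4362 cm⁻¹.
Thus E(LS) − E(HS) = 10630 cm⁻¹.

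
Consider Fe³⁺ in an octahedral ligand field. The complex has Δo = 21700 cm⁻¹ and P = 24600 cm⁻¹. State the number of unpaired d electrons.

Group 8 minus oxidation state +3 gives a d⁵ configuration for Fe³⁺.
Δo < P, so pairing is avoided: the ground state is high-spin.
That gives t₂g³ eg².
Unpaired electrons: 5.

5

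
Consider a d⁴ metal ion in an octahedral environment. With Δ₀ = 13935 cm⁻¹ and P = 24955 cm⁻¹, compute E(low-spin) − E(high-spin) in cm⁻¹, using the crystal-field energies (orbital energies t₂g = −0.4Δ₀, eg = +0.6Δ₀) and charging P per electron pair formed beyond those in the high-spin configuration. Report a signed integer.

11020

In the high-spin limit (t₂g³ eg¹) the orbital term is -0.6Δ₀ = -8361 cm⁻¹, with no excess pairing.
Low-spin: t₂g⁴ eg⁰, orbital CFSE = -1.6Δ₀ = -22296 cm⁻¹; plus 1 excess pair × P = +24955 cm⁻¹; total 2659 cm⁻¹.
The difference is 2659 − (-8361) = 11020 cm⁻¹, so high-spin lies lower.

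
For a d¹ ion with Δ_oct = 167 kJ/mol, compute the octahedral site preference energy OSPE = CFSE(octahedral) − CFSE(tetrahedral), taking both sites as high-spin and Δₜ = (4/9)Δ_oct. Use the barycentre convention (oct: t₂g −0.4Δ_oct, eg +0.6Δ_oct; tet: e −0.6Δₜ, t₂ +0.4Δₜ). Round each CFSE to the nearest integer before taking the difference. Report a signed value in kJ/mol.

Octahedral (high-spin): t₂g¹ eg⁰, CFSE = 1(−0.4) + 0(+0.6) = -0.4Δ_oct = -0.4 × 167 = -67 kJ/mol.
In a tetrahedral site the filling is e¹ t₂⁰: CFSE(tet) = -0.6Δₜ = -0.6 × (4/9)(167) = -45 kJ/mol.
OSPE = CFSE(oct) − CFSE(tet) = -67 − (-45) = -22 kJ/mol.

-22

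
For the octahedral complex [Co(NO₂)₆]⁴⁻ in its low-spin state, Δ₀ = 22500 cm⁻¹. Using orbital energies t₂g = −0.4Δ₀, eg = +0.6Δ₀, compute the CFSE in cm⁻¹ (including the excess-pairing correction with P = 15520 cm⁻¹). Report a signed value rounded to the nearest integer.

Each NO₂⁻ contributes -1; 6 × (-1) = -6. With overall charge -4, Co is in the +2 oxidation state.
Co²⁺: group 9, so d-count = 9 − 2 = 7.
The d⁷ electrons fill as t₂g⁶ eg¹.
Orbital CFSE = 6(-0.4) + 1(0.6) = -1.8Δ₀ = -1.8 × 22500 = -40500 cm⁻¹.
Pairing penalty: 3 pairs vs 2 in the high-spin reference → 1 extra × P = 15520 cm⁻¹.
Net CFSE = -40500 + 15520 = -24980 cm⁻¹.

-24980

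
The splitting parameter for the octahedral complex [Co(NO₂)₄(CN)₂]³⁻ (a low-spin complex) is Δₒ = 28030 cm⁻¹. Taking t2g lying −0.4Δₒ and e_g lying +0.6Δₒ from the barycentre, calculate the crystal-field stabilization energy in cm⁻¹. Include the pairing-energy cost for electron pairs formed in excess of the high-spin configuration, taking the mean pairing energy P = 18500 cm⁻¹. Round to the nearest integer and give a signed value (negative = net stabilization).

Ligand charges: 4×(-1) from NO₂⁻ and 2×(-1) from CN⁻ sum to -6; with overall charge -3, Co is +3.
Co is in group 9, so Co³⁺ is d⁶ (9 − 3 = 6).
Configuration: t2g^6 e_g^0.
The orbital stabilization is -2.4Δₒ = -2.4 × 28030 = -67272 cm⁻¹.
High-spin d⁶ would be t2g^4 e_g^2 with 1 pair; low-spin has 3, so 2 excess pairs cost +2P = +37000 cm⁻¹.
Net CFSE = -67272 + 37000 = -30272 cm⁻¹.

-30272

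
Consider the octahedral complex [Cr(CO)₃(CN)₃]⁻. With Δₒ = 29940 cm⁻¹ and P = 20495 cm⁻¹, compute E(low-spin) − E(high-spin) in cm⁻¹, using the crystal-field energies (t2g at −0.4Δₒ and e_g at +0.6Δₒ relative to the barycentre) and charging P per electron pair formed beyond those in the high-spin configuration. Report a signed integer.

Ligand charges: 3×(+0) from CO and 3×(-1) from CN⁻ sum to -3; with overall charge -1, Cr is +2.
Cr²⁺: group 6, so d-count = 6 − 2 = 4.
High-spin d⁴ fills as t2g^3 e_g^1 with CFSE 3(−0.4) + 1(+0.6) = -0.6Δₒ = -17964 cm⁻¹.
For low-spin the configuration is t2g^4 e_g^0: orbital energy -1.6 × 29940 = -47904 cm⁻¹, and 1 additional pair relative to high-spin adds 20495 cm⁻¹, giving -27409 cm⁻¹.
E(LS) − E(HS) = -27409 − (-17964) = -9445 cm⁻¹.

-9445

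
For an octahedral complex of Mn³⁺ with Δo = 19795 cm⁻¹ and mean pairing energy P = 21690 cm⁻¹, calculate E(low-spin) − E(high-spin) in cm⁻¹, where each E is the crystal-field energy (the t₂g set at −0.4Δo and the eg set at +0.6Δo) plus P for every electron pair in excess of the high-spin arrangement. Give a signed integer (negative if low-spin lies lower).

Group 7 minus oxidation state +3 gives a d⁴ configuration for Mn³⁺.
High-spin d⁴ fills as t₂g³ eg¹ with CFSE 3(−0.4) + 1(+0.6) = -0.6Δo = -11877 cm⁻¹.
For low-spin the configuration is t₂g⁴ eg⁰: orbital energy -1.6 × 19795 = -31672 cm⁻¹, and 1 additional pair relative to high-spin adds 21690 cm⁻¹, giving -9982 cm⁻¹.
The difference is -9982 − (-11877) = 1895 cm⁻¹, so high-spin lies lower.

1895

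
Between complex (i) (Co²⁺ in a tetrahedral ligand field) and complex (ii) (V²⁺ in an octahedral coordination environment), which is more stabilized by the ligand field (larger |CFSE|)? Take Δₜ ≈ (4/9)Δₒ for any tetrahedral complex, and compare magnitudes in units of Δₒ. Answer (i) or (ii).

(ii)

(i): Co is in group 9, so Co²⁺ is d⁷ (9 − 2 = 7); Tetrahedral splitting is small, so the complex is high-spin; e^4 t2^3, CFSE = -1.2Δₜ ≈ -0.53Δₒ.
(ii): V²⁺: group 5, so d-count = 5 − 2 = 3; t₂g³ eg⁰, CFSE = -1.2Δₒ.
So (ii) has the larger |CFSE|.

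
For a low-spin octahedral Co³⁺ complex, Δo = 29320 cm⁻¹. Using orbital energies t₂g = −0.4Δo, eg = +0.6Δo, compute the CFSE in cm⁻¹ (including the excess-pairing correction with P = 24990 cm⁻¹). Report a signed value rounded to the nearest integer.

-20388

Co sits in group 9; removing 3 electrons leaves Co³⁺ with 9 − 3 = 6 d electrons.
Configuration: t₂g⁶ eg⁰.
CFSE(orbital) = 6×(-0.4Δo) + 0×(0.6Δo) = -2.4Δo; with Δo = 29320 cm⁻¹ that is -70368 cm⁻¹.
Relative to high-spin t₂g⁴ eg² (1 paired), the low-spin configuration has 2 additional pairs, contributing +2 × 24990 = +49980 cm⁻¹.
Overall CFSE = -70368 + 49980 = -20388 cm⁻¹.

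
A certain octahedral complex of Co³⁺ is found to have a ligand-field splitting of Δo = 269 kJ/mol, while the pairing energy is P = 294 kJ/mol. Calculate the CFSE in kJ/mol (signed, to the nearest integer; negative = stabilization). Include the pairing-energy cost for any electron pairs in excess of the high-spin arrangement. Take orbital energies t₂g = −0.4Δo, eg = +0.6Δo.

Co is in group 9, so Co³⁺ is d⁶ (9 − 3 = 6).
Δo < P, so pairing is avoided: the ground state is high-spin.
Configuration: t₂g⁴ eg².
Orbital CFSE = -0.4Δo = -0.4 × 269 = -108 kJ/mol.
High-spin has no excess pairs, so no pairing correction applies.

-108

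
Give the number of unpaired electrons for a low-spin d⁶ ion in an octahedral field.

Configuration: t₂g⁶ eg⁰, giving 0 unpaired electrons.

0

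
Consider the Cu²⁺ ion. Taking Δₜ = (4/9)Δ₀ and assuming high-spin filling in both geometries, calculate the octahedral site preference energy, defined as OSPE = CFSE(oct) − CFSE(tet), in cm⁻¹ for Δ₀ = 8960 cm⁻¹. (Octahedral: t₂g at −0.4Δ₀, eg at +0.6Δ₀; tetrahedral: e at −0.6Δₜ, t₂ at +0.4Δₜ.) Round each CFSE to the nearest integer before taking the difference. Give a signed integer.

-3783

Cu²⁺: group 11, so d-count = 11 − 2 = 9.
Octahedral high-spin t2g^6 e_g^3: CFSE = -0.6 × 8960 = -5376 cm⁻¹.
Tetrahedral e^4 t2^5 gives -0.4Δₜ = -0.4 × (4/9) × 8960 = -1593 cm⁻¹.
OSPE = -5376 − (-1593) = -3783 cm⁻¹.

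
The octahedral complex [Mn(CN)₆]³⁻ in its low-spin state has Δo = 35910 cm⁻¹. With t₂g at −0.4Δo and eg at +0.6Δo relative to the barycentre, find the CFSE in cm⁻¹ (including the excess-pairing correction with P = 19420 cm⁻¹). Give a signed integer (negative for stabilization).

-38036

Each CN⁻ contributes -1; 6 × (-1) = -6. With overall charge -3, Mn is in the +3 oxidation state.
Mn sits in group 7; removing 3 electrons leaves Mn³⁺ with 7 − 3 = 4 d electrons.
The d⁴ electrons fill as t₂g⁴ eg⁰.
CFSE(orbital) = 4×(-0.4Δo) + 0×(0.6Δo) = -1.6Δo; with Δo = 35910 cm⁻¹ that is -57456 cm⁻¹.
Pairing penalty: 1 pair vs 0 in the high-spin reference → 1 extra × P = 19420 cm⁻¹.
Overall CFSE = -57456 + 19420 = -38036 cm⁻¹.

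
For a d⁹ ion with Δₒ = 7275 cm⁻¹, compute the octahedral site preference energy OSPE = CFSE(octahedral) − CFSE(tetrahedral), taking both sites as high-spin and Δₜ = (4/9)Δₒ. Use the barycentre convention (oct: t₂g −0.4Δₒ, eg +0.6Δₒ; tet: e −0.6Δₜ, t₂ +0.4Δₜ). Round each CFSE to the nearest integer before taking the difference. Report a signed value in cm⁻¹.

-3072

Octahedral (high-spin): t₂g⁶ eg³, CFSE = 6(−0.4) + 3(+0.6) = -0.6Δₒ = -0.6 × 7275 = -4365 cm⁻¹.
In a tetrahedral site the filling is e⁴ t₂⁵: CFSE(tet) = -0.4Δₜ = -0.4 × (4/9)(7275) = -1293 cm⁻¹.
OSPE = -4365 − (-1293) = -3072 cm⁻¹.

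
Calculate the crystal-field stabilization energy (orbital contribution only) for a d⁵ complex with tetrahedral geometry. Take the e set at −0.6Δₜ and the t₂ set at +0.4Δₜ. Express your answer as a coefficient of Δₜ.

0.0 Δₜ

With tetrahedral geometry the complex is necessarily high-spin.
Configuration: e² t₂³.
CFSE = 2(-0.6Δₜ) + 3(0.4Δₜ) = -1.2Δₜ + 1.2Δₜ = 0.0Δₜ.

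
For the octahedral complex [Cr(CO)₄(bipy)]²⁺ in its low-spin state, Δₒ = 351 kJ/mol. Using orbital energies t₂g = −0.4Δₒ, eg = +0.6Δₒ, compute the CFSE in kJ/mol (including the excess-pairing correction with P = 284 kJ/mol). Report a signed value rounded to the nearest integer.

Ligand charges: 4×(+0) from CO and 1×(+0) from bipy sum to +0; with overall charge +2, Cr is +2.
Cr is in group 6, so Cr²⁺ is d⁴ (6 − 2 = 4).
The d⁴ electrons fill as t₂g⁴ eg⁰.
CFSE(orbital) = 4×(-0.4Δₒ) + 0×(0.6Δₒ) = -1.6Δₒ; with Δₒ = 351 kJ/mol that is -562 kJ/mol.
Pairing penalty: 1 pair vs 0 in the high-spin reference → 1 extra × P = 284 kJ/mol.
Overall CFSE = -562 + 284 = -278 kJ/mol.

-278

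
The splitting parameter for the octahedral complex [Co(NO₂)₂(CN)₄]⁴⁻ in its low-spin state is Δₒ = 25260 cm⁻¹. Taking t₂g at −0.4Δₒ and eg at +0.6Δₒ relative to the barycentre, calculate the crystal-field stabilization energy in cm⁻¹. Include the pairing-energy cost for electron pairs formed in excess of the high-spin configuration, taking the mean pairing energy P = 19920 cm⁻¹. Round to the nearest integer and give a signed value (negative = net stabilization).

-25548

Ligand charges: 2×(-1) from NO₂⁻ and 4×(-1) from CN⁻ sum to -6; with overall charge -4, Co is +2.
Co is in group 9, so Co²⁺ is d⁷ (9 − 2 = 7).
The d⁷ electrons fill as t₂g⁶ eg¹.
The orbital stabilization is -1.8Δₒ = -1.8 × 25260 = -45468 cm⁻¹.
Pairing penalty: 3 pairs vs 2 in the high-spin reference → 1 extra × P = 19920 cm⁻¹.
Overall CFSE = -45468 + 19920 = -25548 cm⁻¹.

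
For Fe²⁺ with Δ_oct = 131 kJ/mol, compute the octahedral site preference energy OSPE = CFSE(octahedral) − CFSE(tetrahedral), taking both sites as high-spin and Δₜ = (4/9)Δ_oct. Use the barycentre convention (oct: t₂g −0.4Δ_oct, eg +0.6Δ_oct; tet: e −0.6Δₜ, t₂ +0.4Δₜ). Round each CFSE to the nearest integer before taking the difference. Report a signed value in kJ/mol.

Fe sits in group 8; removing 2 electrons leaves Fe²⁺ with 8 − 2 = 6 d electrons.
Octahedral (high-spin): t2g^4 e_g^2, CFSE = 4(−0.4) + 2(+0.6) = -0.4Δ_oct = -0.4 × 131 = -52 kJ/mol.
Tetrahedral e^3 t2^3 gives -0.6Δₜ = -0.6 × (4/9) × 131 = -35 kJ/mol.
Subtracting, OSPE = -52 − (-35) = -17 kJ/mol.

-17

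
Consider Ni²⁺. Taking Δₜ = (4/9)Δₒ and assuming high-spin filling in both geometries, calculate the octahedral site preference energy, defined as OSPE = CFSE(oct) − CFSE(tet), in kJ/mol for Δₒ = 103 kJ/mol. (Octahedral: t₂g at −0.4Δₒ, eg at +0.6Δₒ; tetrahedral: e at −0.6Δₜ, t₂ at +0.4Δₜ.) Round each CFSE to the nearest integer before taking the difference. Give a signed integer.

Ni is in group 10, so Ni²⁺ is d⁸ (10 − 2 = 8).
In an octahedral site d⁸ (HS) is t2g^6 e_g^2, giving CFSE(oct) = -1.2Δₒ = -124 kJ/mol.
In a tetrahedral site the filling is e^4 t2^4: CFSE(tet) = -0.8Δₜ = -0.8 × (4/9)(103) = -37 kJ/mol.
OSPE = -124 − (-37) = -87 kJ/mol.

-87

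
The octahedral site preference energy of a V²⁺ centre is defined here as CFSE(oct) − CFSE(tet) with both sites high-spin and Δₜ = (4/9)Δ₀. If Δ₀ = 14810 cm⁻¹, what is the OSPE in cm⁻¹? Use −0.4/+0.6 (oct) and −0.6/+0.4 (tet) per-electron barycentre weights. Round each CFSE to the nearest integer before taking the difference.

V is in group 5, so V²⁺ is d³ (5 − 2 = 3).
Octahedral (high-spin): t2g^3 e_g^0, CFSE = 3(−0.4) + 0(+0.6) = -1.2Δ₀ = -1.2 × 14810 = -17772 cm⁻¹.
Tetrahedral: e^2 t2^1, CFSE = 2(−0.6) + 1(+0.4) = -0.8Δₜ = -0.8 × (4/9) × 14810 = -5266 cm⁻¹.
OSPE = -17772 − (-5266) = -12506 cm⁻¹.

-12506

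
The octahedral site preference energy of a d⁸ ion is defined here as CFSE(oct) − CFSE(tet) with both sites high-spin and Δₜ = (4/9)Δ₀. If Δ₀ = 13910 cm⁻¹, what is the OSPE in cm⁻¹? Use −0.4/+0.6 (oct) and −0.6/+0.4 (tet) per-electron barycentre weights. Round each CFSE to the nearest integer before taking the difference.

Octahedral high-spin t2g^6 e_g^2: CFSE = -1.2 × 13910 = -16692 cm⁻¹.
Tetrahedral e^4 t2^4 gives -0.8Δₜ = -0.8 × (4/9) × 13910 = -4946 cm⁻¹.
OSPE = CFSE(oct) − CFSE(tet) = -16692 − (-4946) = -11746 cm⁻¹.

-11746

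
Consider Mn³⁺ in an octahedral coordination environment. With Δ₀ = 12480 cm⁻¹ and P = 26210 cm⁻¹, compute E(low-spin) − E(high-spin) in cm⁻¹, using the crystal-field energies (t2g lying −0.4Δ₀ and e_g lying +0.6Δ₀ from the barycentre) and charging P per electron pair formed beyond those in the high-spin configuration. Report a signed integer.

Group 7 minus oxidation state +3 gives a d⁴ configuration for Mn³⁺.
High-spin d⁴ fills as t2g^3 e_g^1 with CFSE 3(−0.4) + 1(+0.6) = -0.6Δ₀ = -7488 cm⁻¹.
For low-spin the configuration is t2g^4 e_g^0: orbital energy -1.6 × 12480 = -19968 cm⁻¹, and 1 additional pair relative to high-spin adds 26210 cm⁻¹, giving 6242 cm⁻¹.
Thus E(LS) − E(HS) = 13730 cm⁻¹.

13730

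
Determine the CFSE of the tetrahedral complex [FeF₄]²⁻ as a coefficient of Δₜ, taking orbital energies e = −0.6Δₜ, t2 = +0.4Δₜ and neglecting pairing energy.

-0.6 Δₜ

Each F⁻ contributes -1; 4 × (-1) = -4. With overall charge -2, Fe is in the +2 oxidation state.
Fe²⁺: group 8, so d-count = 8 − 2 = 6.
Tetrahedral splitting is small, so the complex is high-spin.
Configuration: e^3 t2^3.
CFSE = 3(-0.6Δₜ) + 3(0.4Δₜ) = -1.8Δₜ + 1.2Δₜ = -0.6Δₜ.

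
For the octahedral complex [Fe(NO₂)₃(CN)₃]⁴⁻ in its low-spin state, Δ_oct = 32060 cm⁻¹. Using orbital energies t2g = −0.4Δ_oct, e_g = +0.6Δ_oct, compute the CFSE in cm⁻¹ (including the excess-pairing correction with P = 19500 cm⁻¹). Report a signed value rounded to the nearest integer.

Ligand charges: 3×(-1) from NO₂⁻ and 3×(-1) from CN⁻ sum to -6; with overall charge -4, Fe is +2.
Group 8 minus oxidation state +2 gives a d⁶ configuration for Fe²⁺.
Configuration: t2g^6 e_g^0.
The orbital stabilization is -2.4Δ_oct = -2.4 × 32060 = -76944 cm⁻¹.
High-spin d⁶ would be t2g^4 e_g^2 with 1 pair; low-spin has 3, so 2 excess pairs cost +2P = +39000 cm⁻¹.
Net CFSE = -76944 + 39000 = -37944 cm⁻¹.

-37944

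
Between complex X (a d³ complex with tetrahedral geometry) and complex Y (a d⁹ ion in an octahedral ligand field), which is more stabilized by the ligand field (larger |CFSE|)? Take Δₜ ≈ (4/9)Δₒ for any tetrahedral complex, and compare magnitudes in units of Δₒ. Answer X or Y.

X: Tetrahedral splitting is small, so the complex is high-spin; e² t₂¹, CFSE = -0.8Δₜ ≈ -0.36Δₒ.
Y: t₂g⁶ eg³, CFSE = -0.6Δₒ.
So Y has the larger |CFSE|.

Y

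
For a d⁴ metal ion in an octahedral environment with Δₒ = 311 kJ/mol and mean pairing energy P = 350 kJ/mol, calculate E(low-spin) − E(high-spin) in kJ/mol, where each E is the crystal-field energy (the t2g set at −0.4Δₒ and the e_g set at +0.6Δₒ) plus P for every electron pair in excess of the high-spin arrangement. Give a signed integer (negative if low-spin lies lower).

39

High-spin d⁴ fills as t2g^3 e_g^1 with CFSE 3(−0.4) + 1(+0.6) = -0.6Δₒ = -187 kJ/mol.
Low-spin: t2g^4 e_g^0, orbital CFSE = -1.6Δₒ = -498 kJ/mol; plus 1 excess pair × P = +350 kJ/mol; total -148 kJ/mol.
E(LS) − E(HS) = -148 − (-187) = 39 kJ/mol.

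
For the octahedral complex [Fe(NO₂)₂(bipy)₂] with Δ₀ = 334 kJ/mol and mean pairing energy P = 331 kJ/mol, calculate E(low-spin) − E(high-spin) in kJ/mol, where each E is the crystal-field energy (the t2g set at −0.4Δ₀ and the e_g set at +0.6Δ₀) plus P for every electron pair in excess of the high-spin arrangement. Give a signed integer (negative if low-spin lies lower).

Ligand charges: 2×(-1) from NO₂⁻ and 2×(+0) from bipy sum to -2; with overall charge +0, Fe is +2.
Fe is in group 8, so Fe²⁺ is d⁶ (8 − 2 = 6).
High-spin: t2g^4 e_g^2, CFSE = -0.4Δ₀ = -134 kJ/mol.
For low-spin the configuration is t2g^6 e_g^0: orbital energy -2.4 × 334 = -802 kJ/mol, and 2 additional pairs relative to high-spin add 662 kJ/mol, giving -140 kJ/mol.
E(LS) − E(HS) = -140 − (-134) = -6 kJ/mol.

-6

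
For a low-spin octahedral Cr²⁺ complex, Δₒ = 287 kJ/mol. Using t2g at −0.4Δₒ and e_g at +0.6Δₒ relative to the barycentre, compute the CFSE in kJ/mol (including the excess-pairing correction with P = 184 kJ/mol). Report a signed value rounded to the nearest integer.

-275

Cr sits in group 6; removing 2 electrons leaves Cr²⁺ with 6 − 2 = 4 d electrons.
Electron filling gives t2g^4 e_g^0.
The orbital stabilization is -1.6Δₒ = -1.6 × 287 = -459 kJ/mol.
Pairing penalty: 1 pair vs 0 in the high-spin reference → 1 extra × P = 184 kJ/mol.
Combining: -459 + 184 = -275 kJ/mol.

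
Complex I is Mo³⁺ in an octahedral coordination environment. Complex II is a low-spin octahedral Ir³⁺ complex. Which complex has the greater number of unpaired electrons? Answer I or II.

I: Mo is in group 6, so Mo³⁺ is d³ (6 − 3 = 3); t₂g³ eg⁰ → 3 unpaired.
II: Ir sits in group 9; removing 3 electrons leaves Ir³⁺ with 9 − 3 = 6 d electrons; t₂g⁶ eg⁰ → 0 unpaired.
So I has more unpaired electrons.

I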